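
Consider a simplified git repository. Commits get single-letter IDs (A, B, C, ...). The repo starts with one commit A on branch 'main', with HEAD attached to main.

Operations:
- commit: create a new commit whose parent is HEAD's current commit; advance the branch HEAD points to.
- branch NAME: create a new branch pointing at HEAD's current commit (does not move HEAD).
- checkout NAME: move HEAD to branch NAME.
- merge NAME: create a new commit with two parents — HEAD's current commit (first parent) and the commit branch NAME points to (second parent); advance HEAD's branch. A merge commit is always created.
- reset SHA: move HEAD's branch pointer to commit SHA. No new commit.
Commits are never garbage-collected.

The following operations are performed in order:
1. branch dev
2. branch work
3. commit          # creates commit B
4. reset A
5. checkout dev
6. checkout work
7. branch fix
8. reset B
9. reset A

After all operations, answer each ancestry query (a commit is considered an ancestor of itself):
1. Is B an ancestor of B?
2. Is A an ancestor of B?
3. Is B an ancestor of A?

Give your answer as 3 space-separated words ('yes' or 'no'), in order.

Answer: yes yes no

Derivation:
After op 1 (branch): HEAD=main@A [dev=A main=A]
After op 2 (branch): HEAD=main@A [dev=A main=A work=A]
After op 3 (commit): HEAD=main@B [dev=A main=B work=A]
After op 4 (reset): HEAD=main@A [dev=A main=A work=A]
After op 5 (checkout): HEAD=dev@A [dev=A main=A work=A]
After op 6 (checkout): HEAD=work@A [dev=A main=A work=A]
After op 7 (branch): HEAD=work@A [dev=A fix=A main=A work=A]
After op 8 (reset): HEAD=work@B [dev=A fix=A main=A work=B]
After op 9 (reset): HEAD=work@A [dev=A fix=A main=A work=A]
ancestors(B) = {A,B}; B in? yes
ancestors(B) = {A,B}; A in? yes
ancestors(A) = {A}; B in? no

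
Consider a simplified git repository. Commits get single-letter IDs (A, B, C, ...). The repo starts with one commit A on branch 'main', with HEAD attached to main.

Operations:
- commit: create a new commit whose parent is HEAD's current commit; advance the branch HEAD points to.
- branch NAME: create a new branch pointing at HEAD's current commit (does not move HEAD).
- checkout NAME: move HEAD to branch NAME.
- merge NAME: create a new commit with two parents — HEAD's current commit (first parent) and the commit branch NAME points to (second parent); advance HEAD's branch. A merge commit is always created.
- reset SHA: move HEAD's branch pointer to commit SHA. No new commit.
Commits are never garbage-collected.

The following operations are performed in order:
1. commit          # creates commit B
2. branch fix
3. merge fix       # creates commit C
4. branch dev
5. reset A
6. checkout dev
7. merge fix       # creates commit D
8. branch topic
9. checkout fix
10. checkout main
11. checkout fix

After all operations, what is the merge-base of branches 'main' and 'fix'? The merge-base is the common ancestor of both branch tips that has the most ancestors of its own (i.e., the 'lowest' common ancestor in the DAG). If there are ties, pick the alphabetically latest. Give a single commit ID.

Answer: A

Derivation:
After op 1 (commit): HEAD=main@B [main=B]
After op 2 (branch): HEAD=main@B [fix=B main=B]
After op 3 (merge): HEAD=main@C [fix=B main=C]
After op 4 (branch): HEAD=main@C [dev=C fix=B main=C]
After op 5 (reset): HEAD=main@A [dev=C fix=B main=A]
After op 6 (checkout): HEAD=dev@C [dev=C fix=B main=A]
After op 7 (merge): HEAD=dev@D [dev=D fix=B main=A]
After op 8 (branch): HEAD=dev@D [dev=D fix=B main=A topic=D]
After op 9 (checkout): HEAD=fix@B [dev=D fix=B main=A topic=D]
After op 10 (checkout): HEAD=main@A [dev=D fix=B main=A topic=D]
After op 11 (checkout): HEAD=fix@B [dev=D fix=B main=A topic=D]
ancestors(main=A): ['A']
ancestors(fix=B): ['A', 'B']
common: ['A']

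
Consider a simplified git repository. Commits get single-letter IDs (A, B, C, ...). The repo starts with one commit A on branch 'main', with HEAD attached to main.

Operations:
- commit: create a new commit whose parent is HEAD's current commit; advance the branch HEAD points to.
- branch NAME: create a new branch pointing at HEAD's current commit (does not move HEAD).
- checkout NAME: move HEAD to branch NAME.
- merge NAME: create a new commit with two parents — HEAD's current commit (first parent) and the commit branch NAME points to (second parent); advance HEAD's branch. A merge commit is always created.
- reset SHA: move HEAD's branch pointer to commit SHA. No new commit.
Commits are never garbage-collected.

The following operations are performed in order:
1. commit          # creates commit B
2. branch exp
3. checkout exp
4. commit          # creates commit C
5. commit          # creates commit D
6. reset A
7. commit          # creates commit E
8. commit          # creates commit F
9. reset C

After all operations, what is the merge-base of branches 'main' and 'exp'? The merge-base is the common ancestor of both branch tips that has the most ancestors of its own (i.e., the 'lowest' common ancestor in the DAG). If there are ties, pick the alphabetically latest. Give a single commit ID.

After op 1 (commit): HEAD=main@B [main=B]
After op 2 (branch): HEAD=main@B [exp=B main=B]
After op 3 (checkout): HEAD=exp@B [exp=B main=B]
After op 4 (commit): HEAD=exp@C [exp=C main=B]
After op 5 (commit): HEAD=exp@D [exp=D main=B]
After op 6 (reset): HEAD=exp@A [exp=A main=B]
After op 7 (commit): HEAD=exp@E [exp=E main=B]
After op 8 (commit): HEAD=exp@F [exp=F main=B]
After op 9 (reset): HEAD=exp@C [exp=C main=B]
ancestors(main=B): ['A', 'B']
ancestors(exp=C): ['A', 'B', 'C']
common: ['A', 'B']

Answer: B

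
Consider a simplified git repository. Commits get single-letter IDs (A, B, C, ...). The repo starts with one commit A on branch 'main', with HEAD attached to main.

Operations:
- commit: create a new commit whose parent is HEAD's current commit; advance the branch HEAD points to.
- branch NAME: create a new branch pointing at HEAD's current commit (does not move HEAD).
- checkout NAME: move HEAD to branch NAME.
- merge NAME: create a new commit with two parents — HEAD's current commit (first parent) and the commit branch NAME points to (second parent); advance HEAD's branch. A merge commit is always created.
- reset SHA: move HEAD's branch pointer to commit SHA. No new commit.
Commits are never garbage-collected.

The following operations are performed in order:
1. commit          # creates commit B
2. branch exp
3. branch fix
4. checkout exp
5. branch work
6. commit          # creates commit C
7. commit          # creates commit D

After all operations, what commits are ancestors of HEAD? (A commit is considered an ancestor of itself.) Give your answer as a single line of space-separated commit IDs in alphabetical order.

After op 1 (commit): HEAD=main@B [main=B]
After op 2 (branch): HEAD=main@B [exp=B main=B]
After op 3 (branch): HEAD=main@B [exp=B fix=B main=B]
After op 4 (checkout): HEAD=exp@B [exp=B fix=B main=B]
After op 5 (branch): HEAD=exp@B [exp=B fix=B main=B work=B]
After op 6 (commit): HEAD=exp@C [exp=C fix=B main=B work=B]
After op 7 (commit): HEAD=exp@D [exp=D fix=B main=B work=B]

Answer: A B C D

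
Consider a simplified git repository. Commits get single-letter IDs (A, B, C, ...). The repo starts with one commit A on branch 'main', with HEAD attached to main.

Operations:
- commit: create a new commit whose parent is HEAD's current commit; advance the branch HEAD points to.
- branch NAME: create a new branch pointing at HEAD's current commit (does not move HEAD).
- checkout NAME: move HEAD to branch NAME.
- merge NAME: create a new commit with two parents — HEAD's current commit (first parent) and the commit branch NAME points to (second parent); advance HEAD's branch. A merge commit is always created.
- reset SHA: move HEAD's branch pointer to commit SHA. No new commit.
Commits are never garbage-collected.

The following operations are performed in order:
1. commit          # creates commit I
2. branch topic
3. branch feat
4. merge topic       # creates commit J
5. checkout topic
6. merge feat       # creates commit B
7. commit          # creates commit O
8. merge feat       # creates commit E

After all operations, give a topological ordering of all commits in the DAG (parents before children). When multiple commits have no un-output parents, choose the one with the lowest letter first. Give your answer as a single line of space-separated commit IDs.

After op 1 (commit): HEAD=main@I [main=I]
After op 2 (branch): HEAD=main@I [main=I topic=I]
After op 3 (branch): HEAD=main@I [feat=I main=I topic=I]
After op 4 (merge): HEAD=main@J [feat=I main=J topic=I]
After op 5 (checkout): HEAD=topic@I [feat=I main=J topic=I]
After op 6 (merge): HEAD=topic@B [feat=I main=J topic=B]
After op 7 (commit): HEAD=topic@O [feat=I main=J topic=O]
After op 8 (merge): HEAD=topic@E [feat=I main=J topic=E]
commit A: parents=[]
commit B: parents=['I', 'I']
commit E: parents=['O', 'I']
commit I: parents=['A']
commit J: parents=['I', 'I']
commit O: parents=['B']

Answer: A I B J O E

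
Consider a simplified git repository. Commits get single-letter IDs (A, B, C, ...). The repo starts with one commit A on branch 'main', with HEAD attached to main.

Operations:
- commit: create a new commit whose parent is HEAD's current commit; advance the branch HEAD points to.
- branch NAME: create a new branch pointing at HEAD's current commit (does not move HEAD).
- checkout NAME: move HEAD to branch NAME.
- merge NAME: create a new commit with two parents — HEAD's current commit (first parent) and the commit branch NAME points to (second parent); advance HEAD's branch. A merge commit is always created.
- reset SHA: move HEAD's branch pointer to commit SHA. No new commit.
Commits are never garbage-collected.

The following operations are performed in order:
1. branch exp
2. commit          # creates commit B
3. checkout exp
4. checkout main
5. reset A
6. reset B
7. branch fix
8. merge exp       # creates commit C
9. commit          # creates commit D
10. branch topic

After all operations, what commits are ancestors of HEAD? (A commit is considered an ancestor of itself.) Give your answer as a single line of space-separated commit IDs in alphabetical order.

Answer: A B C D

Derivation:
After op 1 (branch): HEAD=main@A [exp=A main=A]
After op 2 (commit): HEAD=main@B [exp=A main=B]
After op 3 (checkout): HEAD=exp@A [exp=A main=B]
After op 4 (checkout): HEAD=main@B [exp=A main=B]
After op 5 (reset): HEAD=main@A [exp=A main=A]
After op 6 (reset): HEAD=main@B [exp=A main=B]
After op 7 (branch): HEAD=main@B [exp=A fix=B main=B]
After op 8 (merge): HEAD=main@C [exp=A fix=B main=C]
After op 9 (commit): HEAD=main@D [exp=A fix=B main=D]
After op 10 (branch): HEAD=main@D [exp=A fix=B main=D topic=D]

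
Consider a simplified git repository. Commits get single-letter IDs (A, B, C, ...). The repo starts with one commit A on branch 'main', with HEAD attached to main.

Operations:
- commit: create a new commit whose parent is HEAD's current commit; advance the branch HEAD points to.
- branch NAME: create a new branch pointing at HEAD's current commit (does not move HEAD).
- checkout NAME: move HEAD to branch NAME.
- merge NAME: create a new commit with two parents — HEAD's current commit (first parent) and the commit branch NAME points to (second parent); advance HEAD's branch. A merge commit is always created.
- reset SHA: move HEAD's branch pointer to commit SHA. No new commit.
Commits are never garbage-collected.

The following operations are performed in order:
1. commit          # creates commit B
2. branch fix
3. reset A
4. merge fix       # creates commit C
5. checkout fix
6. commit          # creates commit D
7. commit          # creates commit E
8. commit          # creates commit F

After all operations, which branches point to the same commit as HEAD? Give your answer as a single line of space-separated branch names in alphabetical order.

Answer: fix

Derivation:
After op 1 (commit): HEAD=main@B [main=B]
After op 2 (branch): HEAD=main@B [fix=B main=B]
After op 3 (reset): HEAD=main@A [fix=B main=A]
After op 4 (merge): HEAD=main@C [fix=B main=C]
After op 5 (checkout): HEAD=fix@B [fix=B main=C]
After op 6 (commit): HEAD=fix@D [fix=D main=C]
After op 7 (commit): HEAD=fix@E [fix=E main=C]
After op 8 (commit): HEAD=fix@F [fix=F main=C]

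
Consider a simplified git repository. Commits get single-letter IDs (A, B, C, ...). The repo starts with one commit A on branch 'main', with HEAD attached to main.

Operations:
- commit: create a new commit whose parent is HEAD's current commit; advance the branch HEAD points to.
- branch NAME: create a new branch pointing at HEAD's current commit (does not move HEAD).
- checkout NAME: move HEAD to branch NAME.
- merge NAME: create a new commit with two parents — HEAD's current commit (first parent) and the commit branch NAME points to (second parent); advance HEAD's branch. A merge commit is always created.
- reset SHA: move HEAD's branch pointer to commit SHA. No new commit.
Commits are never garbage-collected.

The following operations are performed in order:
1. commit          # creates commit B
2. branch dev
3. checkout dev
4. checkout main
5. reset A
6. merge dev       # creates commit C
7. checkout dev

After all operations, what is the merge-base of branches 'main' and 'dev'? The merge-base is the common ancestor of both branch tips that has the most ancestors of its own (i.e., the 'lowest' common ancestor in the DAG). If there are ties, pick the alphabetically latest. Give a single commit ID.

After op 1 (commit): HEAD=main@B [main=B]
After op 2 (branch): HEAD=main@B [dev=B main=B]
After op 3 (checkout): HEAD=dev@B [dev=B main=B]
After op 4 (checkout): HEAD=main@B [dev=B main=B]
After op 5 (reset): HEAD=main@A [dev=B main=A]
After op 6 (merge): HEAD=main@C [dev=B main=C]
After op 7 (checkout): HEAD=dev@B [dev=B main=C]
ancestors(main=C): ['A', 'B', 'C']
ancestors(dev=B): ['A', 'B']
common: ['A', 'B']

Answer: B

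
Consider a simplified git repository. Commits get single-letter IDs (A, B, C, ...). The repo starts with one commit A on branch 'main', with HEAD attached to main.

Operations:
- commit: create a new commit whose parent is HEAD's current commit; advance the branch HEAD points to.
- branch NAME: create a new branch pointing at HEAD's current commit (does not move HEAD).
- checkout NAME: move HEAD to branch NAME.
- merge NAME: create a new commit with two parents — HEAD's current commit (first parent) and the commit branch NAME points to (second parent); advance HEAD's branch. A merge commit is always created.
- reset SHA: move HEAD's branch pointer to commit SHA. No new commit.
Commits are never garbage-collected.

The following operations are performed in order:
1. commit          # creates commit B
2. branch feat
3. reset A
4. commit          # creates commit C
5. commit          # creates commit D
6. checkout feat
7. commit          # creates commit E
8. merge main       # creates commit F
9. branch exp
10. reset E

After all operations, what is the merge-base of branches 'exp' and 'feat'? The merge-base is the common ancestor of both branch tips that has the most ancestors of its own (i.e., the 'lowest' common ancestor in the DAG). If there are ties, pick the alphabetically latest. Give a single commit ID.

After op 1 (commit): HEAD=main@B [main=B]
After op 2 (branch): HEAD=main@B [feat=B main=B]
After op 3 (reset): HEAD=main@A [feat=B main=A]
After op 4 (commit): HEAD=main@C [feat=B main=C]
After op 5 (commit): HEAD=main@D [feat=B main=D]
After op 6 (checkout): HEAD=feat@B [feat=B main=D]
After op 7 (commit): HEAD=feat@E [feat=E main=D]
After op 8 (merge): HEAD=feat@F [feat=F main=D]
After op 9 (branch): HEAD=feat@F [exp=F feat=F main=D]
After op 10 (reset): HEAD=feat@E [exp=F feat=E main=D]
ancestors(exp=F): ['A', 'B', 'C', 'D', 'E', 'F']
ancestors(feat=E): ['A', 'B', 'E']
common: ['A', 'B', 'E']

Answer: E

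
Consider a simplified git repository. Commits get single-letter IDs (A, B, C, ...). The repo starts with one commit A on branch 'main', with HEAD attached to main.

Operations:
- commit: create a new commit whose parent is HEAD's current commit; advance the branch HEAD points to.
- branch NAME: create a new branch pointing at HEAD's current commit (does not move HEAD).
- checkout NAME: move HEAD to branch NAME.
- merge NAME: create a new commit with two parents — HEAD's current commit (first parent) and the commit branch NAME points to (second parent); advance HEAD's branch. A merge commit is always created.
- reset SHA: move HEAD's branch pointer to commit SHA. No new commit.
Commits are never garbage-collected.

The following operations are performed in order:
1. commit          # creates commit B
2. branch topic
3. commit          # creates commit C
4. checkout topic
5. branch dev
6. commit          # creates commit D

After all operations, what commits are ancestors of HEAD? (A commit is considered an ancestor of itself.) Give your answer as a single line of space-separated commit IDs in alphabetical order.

After op 1 (commit): HEAD=main@B [main=B]
After op 2 (branch): HEAD=main@B [main=B topic=B]
After op 3 (commit): HEAD=main@C [main=C topic=B]
After op 4 (checkout): HEAD=topic@B [main=C topic=B]
After op 5 (branch): HEAD=topic@B [dev=B main=C topic=B]
After op 6 (commit): HEAD=topic@D [dev=B main=C topic=D]

Answer: A B D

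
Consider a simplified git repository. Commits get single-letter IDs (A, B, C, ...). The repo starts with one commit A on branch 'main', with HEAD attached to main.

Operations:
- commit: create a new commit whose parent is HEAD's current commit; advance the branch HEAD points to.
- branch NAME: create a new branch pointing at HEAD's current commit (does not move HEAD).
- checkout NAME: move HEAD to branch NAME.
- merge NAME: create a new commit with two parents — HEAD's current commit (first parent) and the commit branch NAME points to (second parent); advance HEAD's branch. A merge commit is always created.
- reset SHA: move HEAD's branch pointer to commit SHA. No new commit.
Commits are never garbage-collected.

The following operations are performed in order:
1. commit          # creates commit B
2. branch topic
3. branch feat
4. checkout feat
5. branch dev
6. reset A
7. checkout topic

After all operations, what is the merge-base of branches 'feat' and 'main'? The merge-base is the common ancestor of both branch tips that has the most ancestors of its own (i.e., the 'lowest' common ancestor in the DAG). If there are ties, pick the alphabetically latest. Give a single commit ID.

Answer: A

Derivation:
After op 1 (commit): HEAD=main@B [main=B]
After op 2 (branch): HEAD=main@B [main=B topic=B]
After op 3 (branch): HEAD=main@B [feat=B main=B topic=B]
After op 4 (checkout): HEAD=feat@B [feat=B main=B topic=B]
After op 5 (branch): HEAD=feat@B [dev=B feat=B main=B topic=B]
After op 6 (reset): HEAD=feat@A [dev=B feat=A main=B topic=B]
After op 7 (checkout): HEAD=topic@B [dev=B feat=A main=B topic=B]
ancestors(feat=A): ['A']
ancestors(main=B): ['A', 'B']
common: ['A']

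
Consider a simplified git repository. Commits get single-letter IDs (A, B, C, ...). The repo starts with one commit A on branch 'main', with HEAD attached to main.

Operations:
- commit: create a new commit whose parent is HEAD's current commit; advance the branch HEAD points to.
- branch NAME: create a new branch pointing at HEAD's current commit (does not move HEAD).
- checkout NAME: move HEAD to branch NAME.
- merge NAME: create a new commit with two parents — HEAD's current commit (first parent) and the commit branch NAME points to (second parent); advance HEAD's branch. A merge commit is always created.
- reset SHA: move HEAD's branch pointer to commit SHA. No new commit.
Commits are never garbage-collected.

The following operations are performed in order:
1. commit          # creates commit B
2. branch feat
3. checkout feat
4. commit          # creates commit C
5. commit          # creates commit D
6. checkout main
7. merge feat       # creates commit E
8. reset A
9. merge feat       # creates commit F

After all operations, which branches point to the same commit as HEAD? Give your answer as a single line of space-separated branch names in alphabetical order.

Answer: main

Derivation:
After op 1 (commit): HEAD=main@B [main=B]
After op 2 (branch): HEAD=main@B [feat=B main=B]
After op 3 (checkout): HEAD=feat@B [feat=B main=B]
After op 4 (commit): HEAD=feat@C [feat=C main=B]
After op 5 (commit): HEAD=feat@D [feat=D main=B]
After op 6 (checkout): HEAD=main@B [feat=D main=B]
After op 7 (merge): HEAD=main@E [feat=D main=E]
After op 8 (reset): HEAD=main@A [feat=D main=A]
After op 9 (merge): HEAD=main@F [feat=D main=F]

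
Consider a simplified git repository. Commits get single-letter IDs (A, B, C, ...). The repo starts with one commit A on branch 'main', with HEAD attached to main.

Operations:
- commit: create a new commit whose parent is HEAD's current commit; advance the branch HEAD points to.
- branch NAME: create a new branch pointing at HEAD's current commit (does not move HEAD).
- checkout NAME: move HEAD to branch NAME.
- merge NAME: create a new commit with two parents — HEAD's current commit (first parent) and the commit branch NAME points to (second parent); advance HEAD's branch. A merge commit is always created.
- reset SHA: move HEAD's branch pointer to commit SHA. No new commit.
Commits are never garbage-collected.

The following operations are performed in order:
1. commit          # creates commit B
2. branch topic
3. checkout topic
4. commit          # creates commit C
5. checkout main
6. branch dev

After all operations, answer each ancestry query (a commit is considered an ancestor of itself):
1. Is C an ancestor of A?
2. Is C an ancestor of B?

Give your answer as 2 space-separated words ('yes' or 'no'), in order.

After op 1 (commit): HEAD=main@B [main=B]
After op 2 (branch): HEAD=main@B [main=B topic=B]
After op 3 (checkout): HEAD=topic@B [main=B topic=B]
After op 4 (commit): HEAD=topic@C [main=B topic=C]
After op 5 (checkout): HEAD=main@B [main=B topic=C]
After op 6 (branch): HEAD=main@B [dev=B main=B topic=C]
ancestors(A) = {A}; C in? no
ancestors(B) = {A,B}; C in? no

Answer: no no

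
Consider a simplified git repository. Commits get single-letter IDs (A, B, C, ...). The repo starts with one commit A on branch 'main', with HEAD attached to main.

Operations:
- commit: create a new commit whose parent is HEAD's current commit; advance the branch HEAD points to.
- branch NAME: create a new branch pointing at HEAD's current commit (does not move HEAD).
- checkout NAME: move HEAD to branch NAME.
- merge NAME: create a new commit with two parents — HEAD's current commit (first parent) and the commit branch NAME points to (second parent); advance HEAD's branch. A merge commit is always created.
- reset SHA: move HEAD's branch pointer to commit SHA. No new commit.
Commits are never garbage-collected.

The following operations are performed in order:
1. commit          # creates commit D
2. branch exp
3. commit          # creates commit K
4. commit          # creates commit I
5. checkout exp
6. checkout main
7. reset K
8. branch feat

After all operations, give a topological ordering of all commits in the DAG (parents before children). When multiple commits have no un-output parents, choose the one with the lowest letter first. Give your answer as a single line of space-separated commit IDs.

After op 1 (commit): HEAD=main@D [main=D]
After op 2 (branch): HEAD=main@D [exp=D main=D]
After op 3 (commit): HEAD=main@K [exp=D main=K]
After op 4 (commit): HEAD=main@I [exp=D main=I]
After op 5 (checkout): HEAD=exp@D [exp=D main=I]
After op 6 (checkout): HEAD=main@I [exp=D main=I]
After op 7 (reset): HEAD=main@K [exp=D main=K]
After op 8 (branch): HEAD=main@K [exp=D feat=K main=K]
commit A: parents=[]
commit D: parents=['A']
commit I: parents=['K']
commit K: parents=['D']

Answer: A D K I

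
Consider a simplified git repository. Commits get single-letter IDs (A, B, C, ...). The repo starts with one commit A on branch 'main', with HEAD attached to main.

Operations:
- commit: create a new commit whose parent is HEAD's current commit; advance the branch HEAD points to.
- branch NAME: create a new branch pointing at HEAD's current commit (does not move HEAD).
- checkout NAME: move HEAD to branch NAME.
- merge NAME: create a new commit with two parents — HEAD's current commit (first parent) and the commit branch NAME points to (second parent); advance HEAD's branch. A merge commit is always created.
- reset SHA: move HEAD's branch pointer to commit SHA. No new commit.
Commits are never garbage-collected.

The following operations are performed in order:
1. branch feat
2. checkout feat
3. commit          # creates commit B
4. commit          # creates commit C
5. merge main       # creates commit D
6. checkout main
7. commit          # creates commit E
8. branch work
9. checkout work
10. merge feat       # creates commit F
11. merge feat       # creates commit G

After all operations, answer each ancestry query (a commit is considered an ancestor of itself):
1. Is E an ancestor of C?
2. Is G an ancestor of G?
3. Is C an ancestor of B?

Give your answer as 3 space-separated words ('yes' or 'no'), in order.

After op 1 (branch): HEAD=main@A [feat=A main=A]
After op 2 (checkout): HEAD=feat@A [feat=A main=A]
After op 3 (commit): HEAD=feat@B [feat=B main=A]
After op 4 (commit): HEAD=feat@C [feat=C main=A]
After op 5 (merge): HEAD=feat@D [feat=D main=A]
After op 6 (checkout): HEAD=main@A [feat=D main=A]
After op 7 (commit): HEAD=main@E [feat=D main=E]
After op 8 (branch): HEAD=main@E [feat=D main=E work=E]
After op 9 (checkout): HEAD=work@E [feat=D main=E work=E]
After op 10 (merge): HEAD=work@F [feat=D main=E work=F]
After op 11 (merge): HEAD=work@G [feat=D main=E work=G]
ancestors(C) = {A,B,C}; E in? no
ancestors(G) = {A,B,C,D,E,F,G}; G in? yes
ancestors(B) = {A,B}; C in? no

Answer: no yes no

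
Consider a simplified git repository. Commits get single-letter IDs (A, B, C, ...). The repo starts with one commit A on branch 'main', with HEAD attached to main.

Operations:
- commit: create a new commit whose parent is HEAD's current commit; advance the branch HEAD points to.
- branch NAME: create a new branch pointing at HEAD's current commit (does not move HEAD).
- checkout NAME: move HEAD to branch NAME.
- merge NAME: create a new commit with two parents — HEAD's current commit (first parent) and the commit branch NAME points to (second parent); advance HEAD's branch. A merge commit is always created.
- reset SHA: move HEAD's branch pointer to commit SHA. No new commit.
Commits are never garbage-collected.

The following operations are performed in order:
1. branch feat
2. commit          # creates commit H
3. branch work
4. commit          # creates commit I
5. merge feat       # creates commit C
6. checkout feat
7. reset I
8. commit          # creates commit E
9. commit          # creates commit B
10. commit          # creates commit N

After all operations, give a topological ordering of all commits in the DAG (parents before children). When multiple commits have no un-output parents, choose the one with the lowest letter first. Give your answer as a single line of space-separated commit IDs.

After op 1 (branch): HEAD=main@A [feat=A main=A]
After op 2 (commit): HEAD=main@H [feat=A main=H]
After op 3 (branch): HEAD=main@H [feat=A main=H work=H]
After op 4 (commit): HEAD=main@I [feat=A main=I work=H]
After op 5 (merge): HEAD=main@C [feat=A main=C work=H]
After op 6 (checkout): HEAD=feat@A [feat=A main=C work=H]
After op 7 (reset): HEAD=feat@I [feat=I main=C work=H]
After op 8 (commit): HEAD=feat@E [feat=E main=C work=H]
After op 9 (commit): HEAD=feat@B [feat=B main=C work=H]
After op 10 (commit): HEAD=feat@N [feat=N main=C work=H]
commit A: parents=[]
commit B: parents=['E']
commit C: parents=['I', 'A']
commit E: parents=['I']
commit H: parents=['A']
commit I: parents=['H']
commit N: parents=['B']

Answer: A H I C E B N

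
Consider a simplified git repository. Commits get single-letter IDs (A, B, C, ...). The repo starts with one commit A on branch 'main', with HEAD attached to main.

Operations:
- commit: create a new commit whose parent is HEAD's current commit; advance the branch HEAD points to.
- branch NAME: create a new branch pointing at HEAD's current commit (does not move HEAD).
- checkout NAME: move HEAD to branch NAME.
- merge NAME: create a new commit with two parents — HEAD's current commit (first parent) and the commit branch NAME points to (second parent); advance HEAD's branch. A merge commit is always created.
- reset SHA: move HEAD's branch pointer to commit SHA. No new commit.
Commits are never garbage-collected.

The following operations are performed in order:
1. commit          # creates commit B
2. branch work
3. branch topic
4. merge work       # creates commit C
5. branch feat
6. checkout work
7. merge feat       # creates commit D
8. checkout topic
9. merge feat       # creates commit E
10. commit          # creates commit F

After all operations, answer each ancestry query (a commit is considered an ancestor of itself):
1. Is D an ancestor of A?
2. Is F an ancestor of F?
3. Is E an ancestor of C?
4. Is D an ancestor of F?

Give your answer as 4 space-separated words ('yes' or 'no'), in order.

After op 1 (commit): HEAD=main@B [main=B]
After op 2 (branch): HEAD=main@B [main=B work=B]
After op 3 (branch): HEAD=main@B [main=B topic=B work=B]
After op 4 (merge): HEAD=main@C [main=C topic=B work=B]
After op 5 (branch): HEAD=main@C [feat=C main=C topic=B work=B]
After op 6 (checkout): HEAD=work@B [feat=C main=C topic=B work=B]
After op 7 (merge): HEAD=work@D [feat=C main=C topic=B work=D]
After op 8 (checkout): HEAD=topic@B [feat=C main=C topic=B work=D]
After op 9 (merge): HEAD=topic@E [feat=C main=C topic=E work=D]
After op 10 (commit): HEAD=topic@F [feat=C main=C topic=F work=D]
ancestors(A) = {A}; D in? no
ancestors(F) = {A,B,C,E,F}; F in? yes
ancestors(C) = {A,B,C}; E in? no
ancestors(F) = {A,B,C,E,F}; D in? no

Answer: no yes no no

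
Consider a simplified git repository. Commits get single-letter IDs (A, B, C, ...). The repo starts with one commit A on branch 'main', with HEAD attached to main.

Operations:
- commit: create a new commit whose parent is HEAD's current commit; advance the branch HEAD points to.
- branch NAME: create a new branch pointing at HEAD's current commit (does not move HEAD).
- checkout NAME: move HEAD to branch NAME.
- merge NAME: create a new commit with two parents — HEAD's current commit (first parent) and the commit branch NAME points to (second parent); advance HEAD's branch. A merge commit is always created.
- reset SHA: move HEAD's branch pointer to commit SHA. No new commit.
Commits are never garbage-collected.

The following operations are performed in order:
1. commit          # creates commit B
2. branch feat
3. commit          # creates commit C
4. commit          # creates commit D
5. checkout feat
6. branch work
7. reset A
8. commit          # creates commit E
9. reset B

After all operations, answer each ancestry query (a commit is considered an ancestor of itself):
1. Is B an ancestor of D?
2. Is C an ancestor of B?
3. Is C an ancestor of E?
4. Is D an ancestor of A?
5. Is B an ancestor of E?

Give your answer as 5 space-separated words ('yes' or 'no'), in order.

Answer: yes no no no no

Derivation:
After op 1 (commit): HEAD=main@B [main=B]
After op 2 (branch): HEAD=main@B [feat=B main=B]
After op 3 (commit): HEAD=main@C [feat=B main=C]
After op 4 (commit): HEAD=main@D [feat=B main=D]
After op 5 (checkout): HEAD=feat@B [feat=B main=D]
After op 6 (branch): HEAD=feat@B [feat=B main=D work=B]
After op 7 (reset): HEAD=feat@A [feat=A main=D work=B]
After op 8 (commit): HEAD=feat@E [feat=E main=D work=B]
After op 9 (reset): HEAD=feat@B [feat=B main=D work=B]
ancestors(D) = {A,B,C,D}; B in? yes
ancestors(B) = {A,B}; C in? no
ancestors(E) = {A,E}; C in? no
ancestors(A) = {A}; D in? no
ancestors(E) = {A,E}; B in? no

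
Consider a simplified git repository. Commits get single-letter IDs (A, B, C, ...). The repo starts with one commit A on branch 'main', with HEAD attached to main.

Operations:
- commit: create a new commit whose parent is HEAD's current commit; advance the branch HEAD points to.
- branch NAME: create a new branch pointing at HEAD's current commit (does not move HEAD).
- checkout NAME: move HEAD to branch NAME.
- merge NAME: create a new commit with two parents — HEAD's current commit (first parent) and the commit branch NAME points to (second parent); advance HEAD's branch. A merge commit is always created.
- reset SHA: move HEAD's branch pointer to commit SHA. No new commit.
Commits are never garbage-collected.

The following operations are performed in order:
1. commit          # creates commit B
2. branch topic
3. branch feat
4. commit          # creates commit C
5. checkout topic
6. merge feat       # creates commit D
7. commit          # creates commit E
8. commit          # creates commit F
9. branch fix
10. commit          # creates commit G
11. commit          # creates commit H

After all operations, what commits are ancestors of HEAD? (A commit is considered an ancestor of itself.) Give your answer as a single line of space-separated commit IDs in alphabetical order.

After op 1 (commit): HEAD=main@B [main=B]
After op 2 (branch): HEAD=main@B [main=B topic=B]
After op 3 (branch): HEAD=main@B [feat=B main=B topic=B]
After op 4 (commit): HEAD=main@C [feat=B main=C topic=B]
After op 5 (checkout): HEAD=topic@B [feat=B main=C topic=B]
After op 6 (merge): HEAD=topic@D [feat=B main=C topic=D]
After op 7 (commit): HEAD=topic@E [feat=B main=C topic=E]
After op 8 (commit): HEAD=topic@F [feat=B main=C topic=F]
After op 9 (branch): HEAD=topic@F [feat=B fix=F main=C topic=F]
After op 10 (commit): HEAD=topic@G [feat=B fix=F main=C topic=G]
After op 11 (commit): HEAD=topic@H [feat=B fix=F main=C topic=H]

Answer: A B D E F G H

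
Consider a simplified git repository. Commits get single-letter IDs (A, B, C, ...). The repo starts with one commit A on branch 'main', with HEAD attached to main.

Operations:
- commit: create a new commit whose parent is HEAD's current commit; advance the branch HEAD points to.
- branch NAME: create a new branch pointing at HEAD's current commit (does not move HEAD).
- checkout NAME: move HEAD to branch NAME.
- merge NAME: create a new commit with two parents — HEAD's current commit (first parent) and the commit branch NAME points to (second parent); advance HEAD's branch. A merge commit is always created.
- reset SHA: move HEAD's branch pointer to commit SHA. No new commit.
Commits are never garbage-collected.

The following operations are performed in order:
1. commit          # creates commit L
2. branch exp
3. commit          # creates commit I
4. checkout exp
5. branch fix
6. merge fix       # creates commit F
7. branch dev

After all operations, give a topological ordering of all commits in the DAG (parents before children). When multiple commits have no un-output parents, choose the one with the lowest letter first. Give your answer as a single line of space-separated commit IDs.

After op 1 (commit): HEAD=main@L [main=L]
After op 2 (branch): HEAD=main@L [exp=L main=L]
After op 3 (commit): HEAD=main@I [exp=L main=I]
After op 4 (checkout): HEAD=exp@L [exp=L main=I]
After op 5 (branch): HEAD=exp@L [exp=L fix=L main=I]
After op 6 (merge): HEAD=exp@F [exp=F fix=L main=I]
After op 7 (branch): HEAD=exp@F [dev=F exp=F fix=L main=I]
commit A: parents=[]
commit F: parents=['L', 'L']
commit I: parents=['L']
commit L: parents=['A']

Answer: A L F I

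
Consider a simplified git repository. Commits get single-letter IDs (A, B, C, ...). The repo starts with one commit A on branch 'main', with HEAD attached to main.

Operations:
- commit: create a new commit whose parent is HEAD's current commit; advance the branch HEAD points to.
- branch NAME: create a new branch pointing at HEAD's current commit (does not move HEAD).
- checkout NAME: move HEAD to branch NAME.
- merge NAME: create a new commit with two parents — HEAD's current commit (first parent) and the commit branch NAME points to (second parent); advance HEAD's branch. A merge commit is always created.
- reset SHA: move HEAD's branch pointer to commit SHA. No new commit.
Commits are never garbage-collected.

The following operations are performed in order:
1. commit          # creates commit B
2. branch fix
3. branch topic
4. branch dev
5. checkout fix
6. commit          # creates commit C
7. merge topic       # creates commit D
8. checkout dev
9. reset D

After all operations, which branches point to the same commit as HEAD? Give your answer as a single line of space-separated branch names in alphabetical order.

After op 1 (commit): HEAD=main@B [main=B]
After op 2 (branch): HEAD=main@B [fix=B main=B]
After op 3 (branch): HEAD=main@B [fix=B main=B topic=B]
After op 4 (branch): HEAD=main@B [dev=B fix=B main=B topic=B]
After op 5 (checkout): HEAD=fix@B [dev=B fix=B main=B topic=B]
After op 6 (commit): HEAD=fix@C [dev=B fix=C main=B topic=B]
After op 7 (merge): HEAD=fix@D [dev=B fix=D main=B topic=B]
After op 8 (checkout): HEAD=dev@B [dev=B fix=D main=B topic=B]
After op 9 (reset): HEAD=dev@D [dev=D fix=D main=B topic=B]

Answer: dev fix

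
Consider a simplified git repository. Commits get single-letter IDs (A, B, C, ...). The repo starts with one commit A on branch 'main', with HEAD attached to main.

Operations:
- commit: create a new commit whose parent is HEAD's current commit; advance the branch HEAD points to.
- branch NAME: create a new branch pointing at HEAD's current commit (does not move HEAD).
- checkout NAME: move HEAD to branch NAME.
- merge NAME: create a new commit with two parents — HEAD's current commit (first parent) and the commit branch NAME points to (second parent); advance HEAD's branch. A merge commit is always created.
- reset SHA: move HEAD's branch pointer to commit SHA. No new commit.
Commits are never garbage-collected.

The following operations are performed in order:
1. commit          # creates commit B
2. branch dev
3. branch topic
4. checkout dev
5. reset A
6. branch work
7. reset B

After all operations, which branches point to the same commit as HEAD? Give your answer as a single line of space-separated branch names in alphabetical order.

Answer: dev main topic

Derivation:
After op 1 (commit): HEAD=main@B [main=B]
After op 2 (branch): HEAD=main@B [dev=B main=B]
After op 3 (branch): HEAD=main@B [dev=B main=B topic=B]
After op 4 (checkout): HEAD=dev@B [dev=B main=B topic=B]
After op 5 (reset): HEAD=dev@A [dev=A main=B topic=B]
After op 6 (branch): HEAD=dev@A [dev=A main=B topic=B work=A]
After op 7 (reset): HEAD=dev@B [dev=B main=B topic=B work=A]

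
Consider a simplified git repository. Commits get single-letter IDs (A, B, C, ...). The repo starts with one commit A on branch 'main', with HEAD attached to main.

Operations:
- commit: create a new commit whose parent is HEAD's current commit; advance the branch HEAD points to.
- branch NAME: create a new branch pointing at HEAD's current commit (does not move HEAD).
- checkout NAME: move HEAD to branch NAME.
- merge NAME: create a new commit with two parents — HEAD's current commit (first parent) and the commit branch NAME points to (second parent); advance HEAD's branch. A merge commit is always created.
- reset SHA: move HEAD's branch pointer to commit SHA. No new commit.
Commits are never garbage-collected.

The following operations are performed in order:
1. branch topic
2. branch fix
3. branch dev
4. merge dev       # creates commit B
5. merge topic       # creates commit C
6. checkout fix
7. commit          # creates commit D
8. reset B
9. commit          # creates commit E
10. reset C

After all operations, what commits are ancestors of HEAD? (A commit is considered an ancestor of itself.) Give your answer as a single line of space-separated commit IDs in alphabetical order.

Answer: A B C

Derivation:
After op 1 (branch): HEAD=main@A [main=A topic=A]
After op 2 (branch): HEAD=main@A [fix=A main=A topic=A]
After op 3 (branch): HEAD=main@A [dev=A fix=A main=A topic=A]
After op 4 (merge): HEAD=main@B [dev=A fix=A main=B topic=A]
After op 5 (merge): HEAD=main@C [dev=A fix=A main=C topic=A]
After op 6 (checkout): HEAD=fix@A [dev=A fix=A main=C topic=A]
After op 7 (commit): HEAD=fix@D [dev=A fix=D main=C topic=A]
After op 8 (reset): HEAD=fix@B [dev=A fix=B main=C topic=A]
After op 9 (commit): HEAD=fix@E [dev=A fix=E main=C topic=A]
After op 10 (reset): HEAD=fix@C [dev=A fix=C main=C topic=A]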